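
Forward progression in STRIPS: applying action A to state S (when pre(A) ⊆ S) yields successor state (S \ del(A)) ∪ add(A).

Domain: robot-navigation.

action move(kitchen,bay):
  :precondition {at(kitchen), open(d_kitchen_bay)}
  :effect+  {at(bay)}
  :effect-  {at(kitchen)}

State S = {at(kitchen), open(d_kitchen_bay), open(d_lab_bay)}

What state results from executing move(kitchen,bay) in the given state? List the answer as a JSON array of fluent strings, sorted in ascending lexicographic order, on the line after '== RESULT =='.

Progress:
  pre ⊆ S: {at(kitchen), open(d_kitchen_bay)} ⊆ S  — applicable
  S \ del = {open(d_kitchen_bay), open(d_lab_bay)}
  ∪ add   = {at(bay), open(d_kitchen_bay), open(d_lab_bay)}

== RESULT ==
["at(bay)", "open(d_kitchen_bay)", "open(d_lab_bay)"]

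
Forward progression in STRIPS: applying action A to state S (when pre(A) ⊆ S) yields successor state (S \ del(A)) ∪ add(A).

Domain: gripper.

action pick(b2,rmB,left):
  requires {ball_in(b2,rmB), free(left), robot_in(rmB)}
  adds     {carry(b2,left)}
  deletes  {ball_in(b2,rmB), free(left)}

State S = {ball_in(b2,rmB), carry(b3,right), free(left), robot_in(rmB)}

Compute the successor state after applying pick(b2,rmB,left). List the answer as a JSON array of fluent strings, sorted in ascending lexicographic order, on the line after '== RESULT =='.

Compute (S \ del) ∪ add:
  pre ⊆ S: {ball_in(b2,rmB), free(left), robot_in(rmB)} ⊆ S  — applicable
  S \ del = {carry(b3,right), robot_in(rmB)}
  ∪ add   = {carry(b2,left), carry(b3,right), robot_in(rmB)}

== RESULT ==
["carry(b2,left)", "carry(b3,right)", "robot_in(rmB)"]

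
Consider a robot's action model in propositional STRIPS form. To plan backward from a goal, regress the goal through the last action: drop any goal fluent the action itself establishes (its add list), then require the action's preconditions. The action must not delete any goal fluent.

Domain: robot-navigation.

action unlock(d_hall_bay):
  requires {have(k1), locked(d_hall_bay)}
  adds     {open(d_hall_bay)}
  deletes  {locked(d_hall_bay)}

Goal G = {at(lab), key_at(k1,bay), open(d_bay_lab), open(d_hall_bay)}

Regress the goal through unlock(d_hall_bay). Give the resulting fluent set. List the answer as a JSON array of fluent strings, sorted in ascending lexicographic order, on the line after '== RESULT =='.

Regress:
  G ∩ del = {}  (empty — regression defined)
  G \ add = {at(lab), key_at(k1,bay), open(d_bay_lab), open(d_hall_bay)} \ {open(d_hall_bay)} = {at(lab), key_at(k1,bay), open(d_bay_lab)}
  ∪ pre   = {at(lab), key_at(k1,bay), open(d_bay_lab)} ∪ {have(k1), locked(d_hall_bay)}
          = {at(lab), have(k1), key_at(k1,bay), locked(d_hall_bay), open(d_bay_lab)}

== RESULT ==
["at(lab)", "have(k1)", "key_at(k1,bay)", "locked(d_hall_bay)", "open(d_bay_lab)"]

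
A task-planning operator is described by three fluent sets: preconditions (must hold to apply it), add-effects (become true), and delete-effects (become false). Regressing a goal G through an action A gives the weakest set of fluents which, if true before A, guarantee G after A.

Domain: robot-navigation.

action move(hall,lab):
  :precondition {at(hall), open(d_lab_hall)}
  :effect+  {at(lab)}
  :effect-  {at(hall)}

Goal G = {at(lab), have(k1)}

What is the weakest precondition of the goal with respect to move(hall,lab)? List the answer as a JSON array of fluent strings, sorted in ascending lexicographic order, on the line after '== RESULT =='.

Regress:
  G ∩ del = {}  (empty — regression defined)
  G \ add = {at(lab), have(k1)} \ {at(lab)} = {have(k1)}
  ∪ pre   = {have(k1)} ∪ {at(hall), open(d_lab_hall)}
          = {at(hall), have(k1), open(d_lab_hall)}

== RESULT ==
["at(hall)", "have(k1)", "open(d_lab_hall)"]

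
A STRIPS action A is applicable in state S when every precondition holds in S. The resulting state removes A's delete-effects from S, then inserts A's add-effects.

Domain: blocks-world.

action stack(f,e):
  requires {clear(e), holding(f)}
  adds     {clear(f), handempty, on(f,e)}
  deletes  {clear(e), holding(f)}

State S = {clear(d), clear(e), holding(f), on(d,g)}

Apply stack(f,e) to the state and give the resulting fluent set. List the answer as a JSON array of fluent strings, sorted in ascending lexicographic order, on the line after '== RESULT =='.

Progress:
  pre ⊆ S: {clear(e), holding(f)} ⊆ S  — applicable
  S \ del = {clear(d), on(d,g)}
  ∪ add   = {clear(d), clear(f), handempty, on(d,g), on(f,e)}

== RESULT ==
["clear(d)", "clear(f)", "handempty", "on(d,g)", "on(f,e)"]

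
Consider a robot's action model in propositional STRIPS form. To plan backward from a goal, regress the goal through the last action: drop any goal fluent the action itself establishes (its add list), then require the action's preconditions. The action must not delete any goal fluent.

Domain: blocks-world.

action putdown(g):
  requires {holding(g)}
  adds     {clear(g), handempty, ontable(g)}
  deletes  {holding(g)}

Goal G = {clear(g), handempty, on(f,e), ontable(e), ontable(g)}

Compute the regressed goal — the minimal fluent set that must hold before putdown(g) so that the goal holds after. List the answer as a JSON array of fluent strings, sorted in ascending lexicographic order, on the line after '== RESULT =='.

Regress:
  G ∩ del = {}  (empty — regression defined)
  G \ add = {clear(g), handempty, on(f,e), ontable(e), ontable(g)} \ {clear(g), handempty, ontable(g)} = {on(f,e), ontable(e)}
  ∪ pre   = {on(f,e), ontable(e)} ∪ {holding(g)}
          = {holding(g), on(f,e), ontable(e)}

== RESULT ==
["holding(g)", "on(f,e)", "ontable(e)"]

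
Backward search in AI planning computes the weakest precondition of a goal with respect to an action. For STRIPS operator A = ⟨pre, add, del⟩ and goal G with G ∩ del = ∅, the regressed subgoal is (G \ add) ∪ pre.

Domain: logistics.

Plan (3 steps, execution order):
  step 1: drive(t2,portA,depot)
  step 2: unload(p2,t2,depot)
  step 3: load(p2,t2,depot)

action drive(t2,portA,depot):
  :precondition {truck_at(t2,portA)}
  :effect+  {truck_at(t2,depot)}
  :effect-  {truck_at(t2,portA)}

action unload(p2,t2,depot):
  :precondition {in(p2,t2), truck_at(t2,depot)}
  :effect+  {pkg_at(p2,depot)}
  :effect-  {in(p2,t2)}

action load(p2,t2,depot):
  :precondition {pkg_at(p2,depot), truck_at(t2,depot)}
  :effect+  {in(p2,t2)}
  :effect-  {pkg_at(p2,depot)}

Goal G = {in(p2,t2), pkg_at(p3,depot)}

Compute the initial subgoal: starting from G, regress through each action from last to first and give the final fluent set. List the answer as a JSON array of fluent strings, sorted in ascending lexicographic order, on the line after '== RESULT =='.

Regress step by step:
  through step 3 (load(p2,t2,depot)): drop {in(p2,t2)}, keep {pkg_at(p3,depot)}, require {pkg_at(p2,depot), truck_at(t2,depot)}
    → {pkg_at(p2,depot), pkg_at(p3,depot), truck_at(t2,depot)}
  through step 2 (unload(p2,t2,depot)): drop {pkg_at(p2,depot)}, keep {pkg_at(p3,depot), truck_at(t2,depot)}, require {in(p2,t2), truck_at(t2,depot)}
    → {in(p2,t2), pkg_at(p3,depot), truck_at(t2,depot)}
  through step 1 (drive(t2,portA,depot)): drop {truck_at(t2,depot)}, keep {in(p2,t2), pkg_at(p3,depot)}, require {truck_at(t2,portA)}
    → {in(p2,t2), pkg_at(p3,depot), truck_at(t2,portA)}

== RESULT ==
["in(p2,t2)", "pkg_at(p3,depot)", "truck_at(t2,portA)"]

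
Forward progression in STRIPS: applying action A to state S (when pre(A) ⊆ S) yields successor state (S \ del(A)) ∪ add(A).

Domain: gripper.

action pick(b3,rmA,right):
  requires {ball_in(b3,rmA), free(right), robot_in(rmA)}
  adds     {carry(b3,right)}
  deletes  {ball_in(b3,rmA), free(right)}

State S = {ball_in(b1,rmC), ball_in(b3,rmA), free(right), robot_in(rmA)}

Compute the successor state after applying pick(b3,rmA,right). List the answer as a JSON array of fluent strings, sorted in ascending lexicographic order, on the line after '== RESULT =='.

Progress:
  pre ⊆ S: {ball_in(b3,rmA), free(right), robot_in(rmA)} ⊆ S  — applicable
  S \ del = {ball_in(b1,rmC), robot_in(rmA)}
  ∪ add   = {ball_in(b1,rmC), carry(b3,right), robot_in(rmA)}

== RESULT ==
["ball_in(b1,rmC)", "carry(b3,right)", "robot_in(rmA)"]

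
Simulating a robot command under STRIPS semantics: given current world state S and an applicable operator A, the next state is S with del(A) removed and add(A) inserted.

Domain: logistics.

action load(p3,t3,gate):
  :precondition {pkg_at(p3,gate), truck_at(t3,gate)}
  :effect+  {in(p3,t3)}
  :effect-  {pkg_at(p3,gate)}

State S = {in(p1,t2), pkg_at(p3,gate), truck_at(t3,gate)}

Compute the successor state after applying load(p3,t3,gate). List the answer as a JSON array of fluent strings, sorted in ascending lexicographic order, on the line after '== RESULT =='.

Compute (S \ del) ∪ add:
  pre ⊆ S: {pkg_at(p3,gate), truck_at(t3,gate)} ⊆ S  — applicable
  S \ del = {in(p1,t2), truck_at(t3,gate)}
  ∪ add   = {in(p1,t2), in(p3,t3), truck_at(t3,gate)}

== RESULT ==
["in(p1,t2)", "in(p3,t3)", "truck_at(t3,gate)"]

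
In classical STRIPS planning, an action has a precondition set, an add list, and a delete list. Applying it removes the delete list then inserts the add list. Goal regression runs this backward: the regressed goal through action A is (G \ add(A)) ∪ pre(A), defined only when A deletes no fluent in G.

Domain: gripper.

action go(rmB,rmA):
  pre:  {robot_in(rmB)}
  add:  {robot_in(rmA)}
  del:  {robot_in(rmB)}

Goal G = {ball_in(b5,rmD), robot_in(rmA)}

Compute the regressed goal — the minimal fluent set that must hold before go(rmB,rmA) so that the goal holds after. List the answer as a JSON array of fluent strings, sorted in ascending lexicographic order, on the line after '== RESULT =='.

Compute (G \ add) ∪ pre:
  G ∩ del = {}  (empty — regression defined)
  G \ add = {ball_in(b5,rmD), robot_in(rmA)} \ {robot_in(rmA)} = {ball_in(b5,rmD)}
  ∪ pre   = {ball_in(b5,rmD)} ∪ {robot_in(rmB)}
          = {ball_in(b5,rmD), robot_in(rmB)}

== RESULT ==
["ball_in(b5,rmD)", "robot_in(rmB)"]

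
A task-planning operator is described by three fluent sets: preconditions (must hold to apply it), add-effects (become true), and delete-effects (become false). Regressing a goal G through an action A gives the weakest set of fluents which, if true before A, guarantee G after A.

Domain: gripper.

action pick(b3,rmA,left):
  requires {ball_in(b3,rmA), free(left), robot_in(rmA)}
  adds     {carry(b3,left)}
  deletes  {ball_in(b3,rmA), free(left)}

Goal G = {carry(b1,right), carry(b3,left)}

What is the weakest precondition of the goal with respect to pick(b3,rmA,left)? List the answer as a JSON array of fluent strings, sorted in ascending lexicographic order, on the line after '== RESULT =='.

Regress:
  G ∩ del = {}  (empty — regression defined)
  G \ add = {carry(b1,right), carry(b3,left)} \ {carry(b3,left)} = {carry(b1,right)}
  ∪ pre   = {carry(b1,right)} ∪ {ball_in(b3,rmA), free(left), robot_in(rmA)}
          = {ball_in(b3,rmA), carry(b1,right), free(left), robot_in(rmA)}

== RESULT ==
["ball_in(b3,rmA)", "carry(b1,right)", "free(left)", "robot_in(rmA)"]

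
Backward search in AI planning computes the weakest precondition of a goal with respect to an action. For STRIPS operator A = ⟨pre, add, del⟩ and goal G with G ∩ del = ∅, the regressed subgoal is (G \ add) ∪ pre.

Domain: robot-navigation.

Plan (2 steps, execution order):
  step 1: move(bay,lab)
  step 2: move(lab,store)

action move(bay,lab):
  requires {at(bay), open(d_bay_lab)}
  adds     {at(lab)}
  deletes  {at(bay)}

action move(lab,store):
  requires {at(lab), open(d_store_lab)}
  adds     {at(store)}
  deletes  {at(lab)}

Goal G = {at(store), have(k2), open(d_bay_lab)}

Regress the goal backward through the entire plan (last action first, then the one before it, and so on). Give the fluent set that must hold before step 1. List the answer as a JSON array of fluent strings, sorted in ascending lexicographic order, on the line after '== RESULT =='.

Work backward from the goal:
  through step 2 (move(lab,store)): drop {at(store)}, keep {have(k2), open(d_bay_lab)}, require {at(lab), open(d_store_lab)}
    → {at(lab), have(k2), open(d_bay_lab), open(d_store_lab)}
  through step 1 (move(bay,lab)): drop {at(lab)}, keep {have(k2), open(d_bay_lab), open(d_store_lab)}, require {at(bay), open(d_bay_lab)}
    → {at(bay), have(k2), open(d_bay_lab), open(d_store_lab)}

== RESULT ==
["at(bay)", "have(k2)", "open(d_bay_lab)", "open(d_store_lab)"]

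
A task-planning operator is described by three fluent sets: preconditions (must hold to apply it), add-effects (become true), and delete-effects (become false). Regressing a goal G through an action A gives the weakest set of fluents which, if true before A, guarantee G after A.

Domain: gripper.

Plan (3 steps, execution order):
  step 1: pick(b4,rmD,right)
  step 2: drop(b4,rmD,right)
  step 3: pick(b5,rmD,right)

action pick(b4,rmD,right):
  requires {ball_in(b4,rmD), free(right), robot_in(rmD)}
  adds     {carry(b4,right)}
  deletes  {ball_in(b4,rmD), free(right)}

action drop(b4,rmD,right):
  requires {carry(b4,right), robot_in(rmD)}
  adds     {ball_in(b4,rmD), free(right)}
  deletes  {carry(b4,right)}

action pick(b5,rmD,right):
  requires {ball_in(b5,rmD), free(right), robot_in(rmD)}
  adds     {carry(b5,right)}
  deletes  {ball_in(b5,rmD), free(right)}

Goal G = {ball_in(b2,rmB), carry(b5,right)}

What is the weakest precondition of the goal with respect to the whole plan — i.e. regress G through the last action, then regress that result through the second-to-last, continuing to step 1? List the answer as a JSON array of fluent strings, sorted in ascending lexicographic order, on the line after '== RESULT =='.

Work backward from the goal:
  through step 3 (pick(b5,rmD,right)): drop {carry(b5,right)}, keep {ball_in(b2,rmB)}, require {ball_in(b5,rmD), free(right), robot_in(rmD)}
    → {ball_in(b2,rmB), ball_in(b5,rmD), free(right), robot_in(rmD)}
  through step 2 (drop(b4,rmD,right)): drop {free(right)}, keep {ball_in(b2,rmB), ball_in(b5,rmD), robot_in(rmD)}, require {carry(b4,right), robot_in(rmD)}
    → {ball_in(b2,rmB), ball_in(b5,rmD), carry(b4,right), robot_in(rmD)}
  through step 1 (pick(b4,rmD,right)): drop {carry(b4,right)}, keep {ball_in(b2,rmB), ball_in(b5,rmD), robot_in(rmD)}, require {ball_in(b4,rmD), free(right), robot_in(rmD)}
    → {ball_in(b2,rmB), ball_in(b4,rmD), ball_in(b5,rmD), free(right), robot_in(rmD)}

== RESULT ==
["ball_in(b2,rmB)", "ball_in(b4,rmD)", "ball_in(b5,rmD)", "free(right)", "robot_in(rmD)"]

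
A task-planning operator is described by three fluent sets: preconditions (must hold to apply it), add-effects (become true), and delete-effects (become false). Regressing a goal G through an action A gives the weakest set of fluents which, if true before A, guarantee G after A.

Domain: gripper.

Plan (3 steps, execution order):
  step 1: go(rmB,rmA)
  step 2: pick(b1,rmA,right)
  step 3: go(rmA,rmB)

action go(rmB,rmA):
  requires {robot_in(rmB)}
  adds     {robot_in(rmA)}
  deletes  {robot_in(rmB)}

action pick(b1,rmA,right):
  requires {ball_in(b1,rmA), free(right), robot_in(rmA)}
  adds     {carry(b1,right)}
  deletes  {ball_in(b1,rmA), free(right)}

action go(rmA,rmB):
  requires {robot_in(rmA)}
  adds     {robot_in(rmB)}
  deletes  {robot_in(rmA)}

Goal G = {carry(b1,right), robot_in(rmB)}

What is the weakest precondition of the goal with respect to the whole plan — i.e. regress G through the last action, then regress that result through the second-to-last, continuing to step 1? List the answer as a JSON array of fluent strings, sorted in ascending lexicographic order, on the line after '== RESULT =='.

Work backward from the goal:
  through step 3 (go(rmA,rmB)): drop {robot_in(rmB)}, keep {carry(b1,right)}, require {robot_in(rmA)}
    → {carry(b1,right), robot_in(rmA)}
  through step 2 (pick(b1,rmA,right)): drop {carry(b1,right)}, keep {robot_in(rmA)}, require {ball_in(b1,rmA), free(right), robot_in(rmA)}
    → {ball_in(b1,rmA), free(right), robot_in(rmA)}
  through step 1 (go(rmB,rmA)): drop {robot_in(rmA)}, keep {ball_in(b1,rmA), free(right)}, require {robot_in(rmB)}
    → {ball_in(b1,rmA), free(right), robot_in(rmB)}

== RESULT ==
["ball_in(b1,rmA)", "free(right)", "robot_in(rmB)"]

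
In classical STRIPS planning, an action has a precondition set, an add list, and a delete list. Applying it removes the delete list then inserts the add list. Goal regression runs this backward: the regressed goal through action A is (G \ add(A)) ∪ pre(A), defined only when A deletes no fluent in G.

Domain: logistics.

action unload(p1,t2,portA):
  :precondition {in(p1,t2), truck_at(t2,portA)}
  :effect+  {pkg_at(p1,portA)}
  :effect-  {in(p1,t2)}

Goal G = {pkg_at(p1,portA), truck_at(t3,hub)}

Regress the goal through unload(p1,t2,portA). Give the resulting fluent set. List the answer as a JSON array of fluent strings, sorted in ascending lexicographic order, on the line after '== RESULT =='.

Regress:
  G ∩ del = {}  (empty — regression defined)
  G \ add = {pkg_at(p1,portA), truck_at(t3,hub)} \ {pkg_at(p1,portA)} = {truck_at(t3,hub)}
  ∪ pre   = {truck_at(t3,hub)} ∪ {in(p1,t2), truck_at(t2,portA)}
          = {in(p1,t2), truck_at(t2,portA), truck_at(t3,hub)}

== RESULT ==
["in(p1,t2)", "truck_at(t2,portA)", "truck_at(t3,hub)"]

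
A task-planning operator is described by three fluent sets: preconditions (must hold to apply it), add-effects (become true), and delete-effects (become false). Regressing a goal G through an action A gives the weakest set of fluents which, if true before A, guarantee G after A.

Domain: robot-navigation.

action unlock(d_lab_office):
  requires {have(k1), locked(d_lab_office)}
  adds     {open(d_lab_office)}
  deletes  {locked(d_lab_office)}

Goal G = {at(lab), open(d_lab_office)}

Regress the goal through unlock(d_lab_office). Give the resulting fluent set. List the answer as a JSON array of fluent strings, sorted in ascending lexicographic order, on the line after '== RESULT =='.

Regress:
  G ∩ del = {}  (empty — regression defined)
  G \ add = {at(lab), open(d_lab_office)} \ {open(d_lab_office)} = {at(lab)}
  ∪ pre   = {at(lab)} ∪ {have(k1), locked(d_lab_office)}
          = {at(lab), have(k1), locked(d_lab_office)}

== RESULT ==
["at(lab)", "have(k1)", "locked(d_lab_office)"]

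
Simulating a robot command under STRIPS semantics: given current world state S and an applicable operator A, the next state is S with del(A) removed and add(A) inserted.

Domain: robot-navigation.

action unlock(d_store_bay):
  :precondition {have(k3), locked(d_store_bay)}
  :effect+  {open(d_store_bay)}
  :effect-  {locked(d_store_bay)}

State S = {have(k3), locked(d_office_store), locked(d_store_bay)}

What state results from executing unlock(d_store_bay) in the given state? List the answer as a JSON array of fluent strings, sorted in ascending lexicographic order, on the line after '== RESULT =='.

Progress:
  pre ⊆ S: {have(k3), locked(d_store_bay)} ⊆ S  — applicable
  S \ del = {have(k3), locked(d_office_store)}
  ∪ add   = {have(k3), locked(d_office_store), open(d_store_bay)}

== RESULT ==
["have(k3)", "locked(d_office_store)", "open(d_store_bay)"]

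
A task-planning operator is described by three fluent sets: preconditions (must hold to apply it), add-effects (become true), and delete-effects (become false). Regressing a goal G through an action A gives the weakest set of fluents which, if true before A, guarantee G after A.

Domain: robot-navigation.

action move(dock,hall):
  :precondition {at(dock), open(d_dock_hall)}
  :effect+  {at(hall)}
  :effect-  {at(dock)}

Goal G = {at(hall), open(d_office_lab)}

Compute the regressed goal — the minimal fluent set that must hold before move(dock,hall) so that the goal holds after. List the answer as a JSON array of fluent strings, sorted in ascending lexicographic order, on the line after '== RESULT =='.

Compute (G \ add) ∪ pre:
  G ∩ del = {}  (empty — regression defined)
  G \ add = {at(hall), open(d_office_lab)} \ {at(hall)} = {open(d_office_lab)}
  ∪ pre   = {open(d_office_lab)} ∪ {at(dock), open(d_dock_hall)}
          = {at(dock), open(d_dock_hall), open(d_office_lab)}

== RESULT ==
["at(dock)", "open(d_dock_hall)", "open(d_office_lab)"]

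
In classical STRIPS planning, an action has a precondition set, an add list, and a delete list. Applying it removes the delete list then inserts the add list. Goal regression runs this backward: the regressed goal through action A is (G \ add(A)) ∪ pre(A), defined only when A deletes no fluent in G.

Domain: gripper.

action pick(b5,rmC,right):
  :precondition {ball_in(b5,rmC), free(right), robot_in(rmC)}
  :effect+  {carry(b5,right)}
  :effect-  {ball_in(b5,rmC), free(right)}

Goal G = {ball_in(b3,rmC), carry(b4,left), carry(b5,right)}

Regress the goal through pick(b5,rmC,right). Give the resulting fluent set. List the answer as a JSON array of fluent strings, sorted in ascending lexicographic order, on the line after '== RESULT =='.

Regress:
  G ∩ del = {}  (empty — regression defined)
  G \ add = {ball_in(b3,rmC), carry(b4,left), carry(b5,right)} \ {carry(b5,right)} = {ball_in(b3,rmC), carry(b4,left)}
  ∪ pre   = {ball_in(b3,rmC), carry(b4,left)} ∪ {ball_in(b5,rmC), free(right), robot_in(rmC)}
          = {ball_in(b3,rmC), ball_in(b5,rmC), carry(b4,left), free(right), robot_in(rmC)}

== RESULT ==
["ball_in(b3,rmC)", "ball_in(b5,rmC)", "carry(b4,left)", "free(right)", "robot_in(rmC)"]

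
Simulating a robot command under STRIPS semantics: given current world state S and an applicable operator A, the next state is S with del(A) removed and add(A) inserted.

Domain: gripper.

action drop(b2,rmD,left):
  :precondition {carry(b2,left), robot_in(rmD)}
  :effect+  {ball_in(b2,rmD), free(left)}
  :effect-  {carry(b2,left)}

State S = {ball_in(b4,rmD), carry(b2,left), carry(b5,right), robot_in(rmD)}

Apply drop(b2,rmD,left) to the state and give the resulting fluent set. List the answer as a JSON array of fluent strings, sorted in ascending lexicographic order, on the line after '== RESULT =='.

Progress:
  pre ⊆ S: {carry(b2,left), robot_in(rmD)} ⊆ S  — applicable
  S \ del = {ball_in(b4,rmD), carry(b5,right), robot_in(rmD)}
  ∪ add   = {ball_in(b2,rmD), ball_in(b4,rmD), carry(b5,right), free(left), robot_in(rmD)}

== RESULT ==
["ball_in(b2,rmD)", "ball_in(b4,rmD)", "carry(b5,right)", "free(left)", "robot_in(rmD)"]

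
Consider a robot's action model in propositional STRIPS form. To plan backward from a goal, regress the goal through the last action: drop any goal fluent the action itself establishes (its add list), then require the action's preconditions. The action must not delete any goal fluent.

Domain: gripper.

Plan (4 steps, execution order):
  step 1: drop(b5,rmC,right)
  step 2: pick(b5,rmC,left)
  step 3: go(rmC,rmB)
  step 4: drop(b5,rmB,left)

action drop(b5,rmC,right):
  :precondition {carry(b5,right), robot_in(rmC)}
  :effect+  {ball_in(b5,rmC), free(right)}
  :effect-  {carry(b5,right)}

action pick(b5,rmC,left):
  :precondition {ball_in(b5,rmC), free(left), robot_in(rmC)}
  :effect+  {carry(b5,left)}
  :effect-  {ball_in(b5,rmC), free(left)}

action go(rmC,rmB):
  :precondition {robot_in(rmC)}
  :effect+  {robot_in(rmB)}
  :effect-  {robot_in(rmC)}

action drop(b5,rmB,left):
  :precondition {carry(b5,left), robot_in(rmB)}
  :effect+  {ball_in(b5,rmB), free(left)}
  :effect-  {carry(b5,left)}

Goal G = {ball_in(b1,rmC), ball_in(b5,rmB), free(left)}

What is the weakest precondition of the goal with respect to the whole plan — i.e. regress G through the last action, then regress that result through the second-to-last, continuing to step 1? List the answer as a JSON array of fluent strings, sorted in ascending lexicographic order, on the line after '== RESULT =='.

Regress step by step:
  through step 4 (drop(b5,rmB,left)): drop {ball_in(b5,rmB), free(left)}, keep {ball_in(b1,rmC)}, require {carry(b5,left), robot_in(rmB)}
    → {ball_in(b1,rmC), carry(b5,left), robot_in(rmB)}
  through step 3 (go(rmC,rmB)): drop {robot_in(rmB)}, keep {ball_in(b1,rmC), carry(b5,left)}, require {robot_in(rmC)}
    → {ball_in(b1,rmC), carry(b5,left), robot_in(rmC)}
  through step 2 (pick(b5,rmC,left)): drop {carry(b5,left)}, keep {ball_in(b1,rmC), robot_in(rmC)}, require {ball_in(b5,rmC), free(left), robot_in(rmC)}
    → {ball_in(b1,rmC), ball_in(b5,rmC), free(left), robot_in(rmC)}
  through step 1 (drop(b5,rmC,right)): drop {ball_in(b5,rmC)}, keep {ball_in(b1,rmC), free(left), robot_in(rmC)}, require {carry(b5,right), robot_in(rmC)}
    → {ball_in(b1,rmC), carry(b5,right), free(left), robot_in(rmC)}

== RESULT ==
["ball_in(b1,rmC)", "carry(b5,right)", "free(left)", "robot_in(rmC)"]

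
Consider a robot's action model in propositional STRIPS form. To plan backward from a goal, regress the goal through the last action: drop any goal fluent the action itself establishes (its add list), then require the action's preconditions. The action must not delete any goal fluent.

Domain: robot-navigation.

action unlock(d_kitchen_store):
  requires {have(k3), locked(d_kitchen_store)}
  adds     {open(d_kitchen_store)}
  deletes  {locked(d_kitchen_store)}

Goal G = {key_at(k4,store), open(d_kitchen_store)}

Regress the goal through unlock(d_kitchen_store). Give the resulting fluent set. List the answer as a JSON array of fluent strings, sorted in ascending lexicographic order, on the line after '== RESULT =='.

Compute (G \ add) ∪ pre:
  G ∩ del = {}  (empty — regression defined)
  G \ add = {key_at(k4,store), open(d_kitchen_store)} \ {open(d_kitchen_store)} = {key_at(k4,store)}
  ∪ pre   = {key_at(k4,store)} ∪ {have(k3), locked(d_kitchen_store)}
          = {have(k3), key_at(k4,store), locked(d_kitchen_store)}

== RESULT ==
["have(k3)", "key_at(k4,store)", "locked(d_kitchen_store)"]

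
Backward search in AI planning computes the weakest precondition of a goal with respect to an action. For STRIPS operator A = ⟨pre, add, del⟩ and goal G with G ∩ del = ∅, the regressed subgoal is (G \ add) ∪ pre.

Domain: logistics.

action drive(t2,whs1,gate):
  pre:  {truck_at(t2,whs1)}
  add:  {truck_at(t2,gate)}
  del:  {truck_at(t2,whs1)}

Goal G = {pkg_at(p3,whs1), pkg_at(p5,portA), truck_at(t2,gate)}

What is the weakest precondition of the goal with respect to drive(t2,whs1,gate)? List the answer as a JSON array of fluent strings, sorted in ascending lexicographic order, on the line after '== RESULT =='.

Regress:
  G ∩ del = {}  (empty — regression defined)
  G \ add = {pkg_at(p3,whs1), pkg_at(p5,portA), truck_at(t2,gate)} \ {truck_at(t2,gate)} = {pkg_at(p3,whs1), pkg_at(p5,portA)}
  ∪ pre   = {pkg_at(p3,whs1), pkg_at(p5,portA)} ∪ {truck_at(t2,whs1)}
          = {pkg_at(p3,whs1), pkg_at(p5,portA), truck_at(t2,whs1)}

== RESULT ==
["pkg_at(p3,whs1)", "pkg_at(p5,portA)", "truck_at(t2,whs1)"]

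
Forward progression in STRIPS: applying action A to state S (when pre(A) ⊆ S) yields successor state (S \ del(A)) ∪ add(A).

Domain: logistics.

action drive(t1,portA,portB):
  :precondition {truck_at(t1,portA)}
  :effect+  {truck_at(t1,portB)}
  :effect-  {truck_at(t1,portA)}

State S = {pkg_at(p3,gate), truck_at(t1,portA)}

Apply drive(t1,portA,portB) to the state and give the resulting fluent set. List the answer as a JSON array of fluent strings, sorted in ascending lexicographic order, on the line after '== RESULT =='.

Compute (S \ del) ∪ add:
  pre ⊆ S: {truck_at(t1,portA)} ⊆ S  — applicable
  S \ del = {pkg_at(p3,gate)}
  ∪ add   = {pkg_at(p3,gate), truck_at(t1,portB)}

== RESULT ==
["pkg_at(p3,gate)", "truck_at(t1,portB)"]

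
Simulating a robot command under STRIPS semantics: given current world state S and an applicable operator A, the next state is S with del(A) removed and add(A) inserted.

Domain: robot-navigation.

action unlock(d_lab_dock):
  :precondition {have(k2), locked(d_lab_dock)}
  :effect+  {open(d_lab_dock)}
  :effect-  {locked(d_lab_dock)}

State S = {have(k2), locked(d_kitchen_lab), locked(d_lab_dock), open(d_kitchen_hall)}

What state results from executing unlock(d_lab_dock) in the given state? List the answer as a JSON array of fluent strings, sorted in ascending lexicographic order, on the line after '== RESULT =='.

Progress:
  pre ⊆ S: {have(k2), locked(d_lab_dock)} ⊆ S  — applicable
  S \ del = {have(k2), locked(d_kitchen_lab), open(d_kitchen_hall)}
  ∪ add   = {have(k2), locked(d_kitchen_lab), open(d_kitchen_hall), open(d_lab_dock)}

== RESULT ==
["have(k2)", "locked(d_kitchen_lab)", "open(d_kitchen_hall)", "open(d_lab_dock)"]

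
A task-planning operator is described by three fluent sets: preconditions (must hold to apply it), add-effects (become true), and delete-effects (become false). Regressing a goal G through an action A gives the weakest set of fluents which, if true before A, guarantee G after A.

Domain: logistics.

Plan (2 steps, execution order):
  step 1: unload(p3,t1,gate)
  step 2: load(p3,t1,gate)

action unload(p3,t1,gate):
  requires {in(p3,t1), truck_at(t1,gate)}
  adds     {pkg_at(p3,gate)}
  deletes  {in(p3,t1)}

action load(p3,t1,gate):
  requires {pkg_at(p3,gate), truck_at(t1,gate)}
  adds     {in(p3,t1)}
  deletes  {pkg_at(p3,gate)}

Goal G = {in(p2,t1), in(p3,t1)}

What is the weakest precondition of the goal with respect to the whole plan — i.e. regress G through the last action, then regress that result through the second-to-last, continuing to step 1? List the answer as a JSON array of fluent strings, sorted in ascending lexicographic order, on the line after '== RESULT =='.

Work backward from the goal:
  through step 2 (load(p3,t1,gate)): drop {in(p3,t1)}, keep {in(p2,t1)}, require {pkg_at(p3,gate), truck_at(t1,gate)}
    → {in(p2,t1), pkg_at(p3,gate), truck_at(t1,gate)}
  through step 1 (unload(p3,t1,gate)): drop {pkg_at(p3,gate)}, keep {in(p2,t1), truck_at(t1,gate)}, require {in(p3,t1), truck_at(t1,gate)}
    → {in(p2,t1), in(p3,t1), truck_at(t1,gate)}

== RESULT ==
["in(p2,t1)", "in(p3,t1)", "truck_at(t1,gate)"]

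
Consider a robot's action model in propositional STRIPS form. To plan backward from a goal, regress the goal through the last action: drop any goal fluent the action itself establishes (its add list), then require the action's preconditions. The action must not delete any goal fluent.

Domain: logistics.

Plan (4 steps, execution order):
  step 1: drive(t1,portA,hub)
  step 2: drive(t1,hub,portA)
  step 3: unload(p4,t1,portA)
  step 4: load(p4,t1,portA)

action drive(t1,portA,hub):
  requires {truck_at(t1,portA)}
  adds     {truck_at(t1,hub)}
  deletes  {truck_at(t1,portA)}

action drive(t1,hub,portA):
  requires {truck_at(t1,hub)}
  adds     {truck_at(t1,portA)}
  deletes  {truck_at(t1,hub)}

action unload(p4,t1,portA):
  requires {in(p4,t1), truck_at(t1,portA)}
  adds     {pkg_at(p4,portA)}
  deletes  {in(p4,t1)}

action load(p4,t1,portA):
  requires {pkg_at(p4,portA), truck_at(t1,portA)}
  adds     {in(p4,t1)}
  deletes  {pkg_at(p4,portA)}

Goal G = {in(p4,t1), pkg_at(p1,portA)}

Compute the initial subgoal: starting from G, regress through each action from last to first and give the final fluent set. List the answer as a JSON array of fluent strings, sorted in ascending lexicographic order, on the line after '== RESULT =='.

Regress step by step:
  through step 4 (load(p4,t1,portA)): drop {in(p4,t1)}, keep {pkg_at(p1,portA)}, require {pkg_at(p4,portA), truck_at(t1,portA)}
    → {pkg_at(p1,portA), pkg_at(p4,portA), truck_at(t1,portA)}
  through step 3 (unload(p4,t1,portA)): drop {pkg_at(p4,portA)}, keep {pkg_at(p1,portA), truck_at(t1,portA)}, require {in(p4,t1), truck_at(t1,portA)}
    → {in(p4,t1), pkg_at(p1,portA), truck_at(t1,portA)}
  through step 2 (drive(t1,hub,portA)): drop {truck_at(t1,portA)}, keep {in(p4,t1), pkg_at(p1,portA)}, require {truck_at(t1,hub)}
    → {in(p4,t1), pkg_at(p1,portA), truck_at(t1,hub)}
  through step 1 (drive(t1,portA,hub)): drop {truck_at(t1,hub)}, keep {in(p4,t1), pkg_at(p1,portA)}, require {truck_at(t1,portA)}
    → {in(p4,t1), pkg_at(p1,portA), truck_at(t1,portA)}

== RESULT ==
["in(p4,t1)", "pkg_at(p1,portA)", "truck_at(t1,portA)"]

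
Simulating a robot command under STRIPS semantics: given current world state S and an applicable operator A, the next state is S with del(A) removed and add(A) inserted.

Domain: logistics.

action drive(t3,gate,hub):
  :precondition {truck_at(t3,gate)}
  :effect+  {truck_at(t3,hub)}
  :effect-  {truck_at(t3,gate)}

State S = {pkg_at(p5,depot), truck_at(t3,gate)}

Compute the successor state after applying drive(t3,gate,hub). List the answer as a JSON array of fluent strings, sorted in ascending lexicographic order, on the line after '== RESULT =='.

Progress:
  pre ⊆ S: {truck_at(t3,gate)} ⊆ S  — applicable
  S \ del = {pkg_at(p5,depot)}
  ∪ add   = {pkg_at(p5,depot), truck_at(t3,hub)}

== RESULT ==
["pkg_at(p5,depot)", "truck_at(t3,hub)"]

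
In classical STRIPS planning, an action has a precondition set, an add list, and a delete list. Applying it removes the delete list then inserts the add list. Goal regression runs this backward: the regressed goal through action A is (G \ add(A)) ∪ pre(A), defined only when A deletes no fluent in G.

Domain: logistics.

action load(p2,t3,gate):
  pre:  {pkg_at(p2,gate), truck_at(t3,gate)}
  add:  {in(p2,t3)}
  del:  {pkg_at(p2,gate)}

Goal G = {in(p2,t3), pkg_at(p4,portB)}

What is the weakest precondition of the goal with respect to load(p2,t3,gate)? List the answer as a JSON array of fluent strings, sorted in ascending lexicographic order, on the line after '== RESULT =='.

Regress:
  G ∩ del = {}  (empty — regression defined)
  G \ add = {in(p2,t3), pkg_at(p4,portB)} \ {in(p2,t3)} = {pkg_at(p4,portB)}
  ∪ pre   = {pkg_at(p4,portB)} ∪ {pkg_at(p2,gate), truck_at(t3,gate)}
          = {pkg_at(p2,gate), pkg_at(p4,portB), truck_at(t3,gate)}

== RESULT ==
["pkg_at(p2,gate)", "pkg_at(p4,portB)", "truck_at(t3,gate)"]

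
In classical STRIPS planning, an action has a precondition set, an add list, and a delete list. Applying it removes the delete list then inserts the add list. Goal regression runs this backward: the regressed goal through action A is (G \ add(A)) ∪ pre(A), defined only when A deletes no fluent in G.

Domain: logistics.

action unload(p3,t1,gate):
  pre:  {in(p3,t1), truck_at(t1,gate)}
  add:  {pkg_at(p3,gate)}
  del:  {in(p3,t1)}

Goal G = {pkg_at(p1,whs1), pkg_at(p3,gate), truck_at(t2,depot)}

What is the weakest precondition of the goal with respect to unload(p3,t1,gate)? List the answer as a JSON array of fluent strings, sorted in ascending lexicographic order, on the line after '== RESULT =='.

Compute (G \ add) ∪ pre:
  G ∩ del = {}  (empty — regression defined)
  G \ add = {pkg_at(p1,whs1), pkg_at(p3,gate), truck_at(t2,depot)} \ {pkg_at(p3,gate)} = {pkg_at(p1,whs1), truck_at(t2,depot)}
  ∪ pre   = {pkg_at(p1,whs1), truck_at(t2,depot)} ∪ {in(p3,t1), truck_at(t1,gate)}
          = {in(p3,t1), pkg_at(p1,whs1), truck_at(t1,gate), truck_at(t2,depot)}

== RESULT ==
["in(p3,t1)", "pkg_at(p1,whs1)", "truck_at(t1,gate)", "truck_at(t2,depot)"]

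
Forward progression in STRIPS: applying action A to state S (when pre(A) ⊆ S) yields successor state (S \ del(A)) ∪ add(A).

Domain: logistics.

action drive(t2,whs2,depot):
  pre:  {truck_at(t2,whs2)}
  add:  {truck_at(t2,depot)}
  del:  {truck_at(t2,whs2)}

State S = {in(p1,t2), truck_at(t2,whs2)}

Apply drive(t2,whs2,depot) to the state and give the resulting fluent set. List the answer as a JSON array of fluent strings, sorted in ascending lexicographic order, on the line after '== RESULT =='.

Progress:
  pre ⊆ S: {truck_at(t2,whs2)} ⊆ S  — applicable
  S \ del = {in(p1,t2)}
  ∪ add   = {in(p1,t2), truck_at(t2,depot)}

== RESULT ==
["in(p1,t2)", "truck_at(t2,depot)"]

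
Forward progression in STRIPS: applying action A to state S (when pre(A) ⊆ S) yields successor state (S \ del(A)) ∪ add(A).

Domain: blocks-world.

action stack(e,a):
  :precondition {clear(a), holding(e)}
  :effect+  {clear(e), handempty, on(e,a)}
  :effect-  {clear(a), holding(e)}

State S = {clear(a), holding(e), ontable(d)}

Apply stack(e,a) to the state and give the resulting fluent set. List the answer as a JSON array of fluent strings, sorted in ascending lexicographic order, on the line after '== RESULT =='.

Progress:
  pre ⊆ S: {clear(a), holding(e)} ⊆ S  — applicable
  S \ del = {ontable(d)}
  ∪ add   = {clear(e), handempty, on(e,a), ontable(d)}

== RESULT ==
["clear(e)", "handempty", "on(e,a)", "ontable(d)"]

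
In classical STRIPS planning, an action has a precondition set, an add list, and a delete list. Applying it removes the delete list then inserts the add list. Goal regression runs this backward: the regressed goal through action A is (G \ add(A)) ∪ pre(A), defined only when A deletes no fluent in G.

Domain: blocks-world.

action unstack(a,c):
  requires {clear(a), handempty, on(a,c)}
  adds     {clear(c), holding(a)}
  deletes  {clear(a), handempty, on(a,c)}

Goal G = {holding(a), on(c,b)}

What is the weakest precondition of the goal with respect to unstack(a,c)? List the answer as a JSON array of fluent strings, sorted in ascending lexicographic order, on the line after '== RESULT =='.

Regress:
  G ∩ del = {}  (empty — regression defined)
  G \ add = {holding(a), on(c,b)} \ {clear(c), holding(a)} = {on(c,b)}
  ∪ pre   = {on(c,b)} ∪ {clear(a), handempty, on(a,c)}
          = {clear(a), handempty, on(a,c), on(c,b)}

== RESULT ==
["clear(a)", "handempty", "on(a,c)", "on(c,b)"]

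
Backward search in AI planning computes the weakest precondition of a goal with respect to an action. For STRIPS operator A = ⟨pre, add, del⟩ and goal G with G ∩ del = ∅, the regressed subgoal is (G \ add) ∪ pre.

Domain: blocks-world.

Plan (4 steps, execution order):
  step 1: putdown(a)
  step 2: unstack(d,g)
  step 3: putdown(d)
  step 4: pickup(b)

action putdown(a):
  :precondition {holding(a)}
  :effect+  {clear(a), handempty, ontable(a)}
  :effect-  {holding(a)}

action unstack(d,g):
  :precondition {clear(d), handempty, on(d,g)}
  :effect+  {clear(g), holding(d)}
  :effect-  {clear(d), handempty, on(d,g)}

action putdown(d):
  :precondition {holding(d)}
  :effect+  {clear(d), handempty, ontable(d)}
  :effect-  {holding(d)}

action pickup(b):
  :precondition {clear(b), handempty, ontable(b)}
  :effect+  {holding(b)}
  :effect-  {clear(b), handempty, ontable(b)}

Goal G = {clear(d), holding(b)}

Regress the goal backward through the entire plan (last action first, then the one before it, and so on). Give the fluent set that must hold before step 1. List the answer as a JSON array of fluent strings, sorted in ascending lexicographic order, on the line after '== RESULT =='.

Regress step by step:
  through step 4 (pickup(b)): drop {holding(b)}, keep {clear(d)}, require {clear(b), handempty, ontable(b)}
    → {clear(b), clear(d), handempty, ontable(b)}
  through step 3 (putdown(d)): drop {clear(d), handempty}, keep {clear(b), ontable(b)}, require {holding(d)}
    → {clear(b), holding(d), ontable(b)}
  through step 2 (unstack(d,g)): drop {holding(d)}, keep {clear(b), ontable(b)}, require {clear(d), handempty, on(d,g)}
    → {clear(b), clear(d), handempty, on(d,g), ontable(b)}
  through step 1 (putdown(a)): drop {handempty}, keep {clear(b), clear(d), on(d,g), ontable(b)}, require {holding(a)}
    → {clear(b), clear(d), holding(a), on(d,g), ontable(b)}

== RESULT ==
["clear(b)", "clear(d)", "holding(a)", "on(d,g)", "ontable(b)"]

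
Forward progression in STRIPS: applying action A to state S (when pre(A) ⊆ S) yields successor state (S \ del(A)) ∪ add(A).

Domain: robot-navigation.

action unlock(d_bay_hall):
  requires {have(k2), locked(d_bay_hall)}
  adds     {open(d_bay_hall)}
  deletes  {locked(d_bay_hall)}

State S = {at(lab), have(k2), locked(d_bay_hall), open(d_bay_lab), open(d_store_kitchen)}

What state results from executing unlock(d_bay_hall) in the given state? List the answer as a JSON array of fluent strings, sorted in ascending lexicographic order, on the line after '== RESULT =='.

Compute (S \ del) ∪ add:
  pre ⊆ S: {have(k2), locked(d_bay_hall)} ⊆ S  — applicable
  S \ del = {at(lab), have(k2), open(d_bay_lab), open(d_store_kitchen)}
  ∪ add   = {at(lab), have(k2), open(d_bay_hall), open(d_bay_lab), open(d_store_kitchen)}

== RESULT ==
["at(lab)", "have(k2)", "open(d_bay_hall)", "open(d_bay_lab)", "open(d_store_kitchen)"]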